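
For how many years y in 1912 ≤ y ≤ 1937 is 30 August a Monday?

Day of week of August 30 in each year:
1912: Fri, 1913: Sat, 1914: Sun, 1915: Mon ✓, 1916: Wed, 1917: Thu, 1918: Fri, 1919: Sat, 1920: Mon ✓, 1921: Tue, 1922: Wed, 1923: Thu, 1924: Sat, 1925: Sun, 1926: Mon ✓, 1927: Tue, 1928: Thu, 1929: Fri, 1930: Sat, 1931: Sun, 1932: Tue, 1933: Wed, 1934: Thu, 1935: Fri, 1936: Sun, 1937: Mon ✓
Mondays: 1915, 1920, 1926, 1937.

4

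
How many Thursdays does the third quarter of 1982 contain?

14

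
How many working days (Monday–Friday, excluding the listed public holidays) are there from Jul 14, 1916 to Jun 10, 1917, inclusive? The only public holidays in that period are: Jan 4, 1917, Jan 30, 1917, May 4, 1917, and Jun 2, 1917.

233 working days

Jul 14, 1916 is a Friday.
From Jul 14, 1916 to Jun 10, 1917 is 332 days inclusive.
332 = 7 × 47 + 3, so there are 47 full weeks plus 3 extra days.
Each full week contributes 5 weekdays (Mon–Fri): 47 × 5 = 235.
The 3 extra days are Friday, Saturday, Sunday — 1 of them qualifies.
Total: 235 + 1 = 236.
Holidays: Jan 4, 1917 (Thu); Jan 30, 1917 (Tue); May 4, 1917 (Fri); Jun 2, 1917 (Sat).
3 of the 4 holidays fall on weekdays; the rest are weekends and were already excluded.
Business days: 236 − 3 = 233.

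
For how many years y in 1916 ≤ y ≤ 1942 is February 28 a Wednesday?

4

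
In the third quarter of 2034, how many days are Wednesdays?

13

Jul 1, 2034 is a Saturday.
That's 92 days from start to end, counting both.
92 = 7 × 13 + 1, so there are 13 full weeks plus 1 extra day.
Each full week contributes one Wednesday: 13 so far.
The 1 extra day is Saturday — none qualify.
Total: 13 + 0 = 13.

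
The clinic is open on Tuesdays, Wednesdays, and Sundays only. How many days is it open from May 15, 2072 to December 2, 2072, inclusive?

May 15, 2072 is a Sunday.
The range spans 202 days (inclusive of both endpoints).
202 = 7 × 28 + 6, so there are 28 full weeks plus 6 extra days.
Each full week contributes 3 days from the set (Tue, Wed, Sun): 28 × 3 = 84.
The 6 extra days are Sunday, Monday, Tuesday, Wednesday, Thursday, Friday — 3 of them qualify.
Total: 84 + 3 = 87.

87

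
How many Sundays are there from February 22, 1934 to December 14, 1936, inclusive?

147 Sundays

February 22, 1934 is a Thursday.
That's 1027 days from start to end, counting both.
1027 = 7 × 146 + 5, so there are 146 full weeks plus 5 extra days.
Each full week contributes one Sunday: 146 so far.
The 5 extra days are Thu, Fri, Sat, Sun, Mon — 1 of them qualifies.
Total: 146 + 1 = 147.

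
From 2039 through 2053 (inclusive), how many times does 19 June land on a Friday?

2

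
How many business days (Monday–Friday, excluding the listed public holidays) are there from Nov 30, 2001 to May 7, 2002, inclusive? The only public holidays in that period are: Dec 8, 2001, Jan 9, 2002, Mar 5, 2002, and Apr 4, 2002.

Nov 30, 2001 is a Friday.
That's 159 days from start to end, counting both.
159 = 7 × 22 + 5, so there are 22 full weeks plus 5 extra days.
Each full week contributes 5 weekdays (Mon–Fri): 22 × 5 = 110.
The 5 extra days are Fri, Sat, Sun, Mon, Tue — 3 of them qualify.
Total: 110 + 3 = 113.
Holidays: Dec 8, 2001 (Sat); Jan 9, 2002 (Wed); Mar 5, 2002 (Tue); Apr 4, 2002 (Thu).
3 of the 4 holidays fall on weekdays; the rest are weekends and were already excluded.
Business days: 113 − 3 = 110.

110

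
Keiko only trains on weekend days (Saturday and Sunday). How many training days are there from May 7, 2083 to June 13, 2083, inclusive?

12

May 7, 2083 is a Friday.
That's 38 days from start to end, counting both.
38 = 7 × 5 + 3, so there are 5 full weeks plus 3 extra days.
Each full week contributes 2 weekend days (Sat, Sun): 5 × 2 = 10.
The 3 extra days are Friday, Saturday, Sunday — 2 of them qualify.
Total: 10 + 2 = 12.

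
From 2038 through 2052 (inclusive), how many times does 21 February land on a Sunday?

Day of week of February 21 in each year:
2038: Sun ✓, 2039: Mon, 2040: Tue, 2041: Thu, 2042: Fri, 2043: Sat, 2044: Sun ✓, 2045: Tue, 2046: Wed, 2047: Thu, 2048: Fri, 2049: Sun ✓, 2050: Mon, 2051: Tue, 2052: Wed
Sundays: 2038, 2044, 2049.

3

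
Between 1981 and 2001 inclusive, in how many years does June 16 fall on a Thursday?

3

Day of week of June 16 in each year:
1981: Tue, 1982: Wed, 1983: Thu ✓, 1984: Sat, 1985: Sun, 1986: Mon, 1987: Tue, 1988: Thu ✓, 1989: Fri, 1990: Sat, 1991: Sun, 1992: Tue, 1993: Wed, 1994: Thu ✓, 1995: Fri, 1996: Sun, 1997: Mon, 1998: Tue, 1999: Wed, 2000: Fri, 2001: Sat
Thursdays: 1983, 1988, 1994.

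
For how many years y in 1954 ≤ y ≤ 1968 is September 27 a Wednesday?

2

Day of week of September 27 in each year:
1954: Mon, 1955: Tue, 1956: Thu, 1957: Fri, 1958: Sat, 1959: Sun, 1960: Tue, 1961: Wed ✓, 1962: Thu, 1963: Fri, 1964: Sun, 1965: Mon, 1966: Tue, 1967: Wed ✓, 1968: Fri
Wednesdays: 1961, 1967.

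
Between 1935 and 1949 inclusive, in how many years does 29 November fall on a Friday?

Day of week of November 29 in each year:
1935: Fri ✓, 1936: Sun, 1937: Mon, 1938: Tue, 1939: Wed, 1940: Fri ✓, 1941: Sat, 1942: Sun, 1943: Mon, 1944: Wed, 1945: Thu, 1946: Fri ✓, 1947: Sat, 1948: Mon, 1949: Tue
Fridays: 1935, 1940, 1946.

3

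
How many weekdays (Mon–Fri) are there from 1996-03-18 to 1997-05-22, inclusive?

1996-03-18 is a Monday.
The range spans 431 days (inclusive of both endpoints).
431 = 7 × 61 + 4, so there are 61 full weeks plus 4 extra days.
Each full week contributes 5 weekdays (Mon–Fri): 61 × 5 = 305.
The 4 extra days are Mon, Tue, Wed, Thu — 4 of them qualify.
Total: 305 + 4 = 309.

309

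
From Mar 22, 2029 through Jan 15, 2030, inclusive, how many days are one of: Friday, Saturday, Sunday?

Mar 22, 2029 is a Thursday.
The range spans 300 days (inclusive of both endpoints).
300 = 7 × 42 + 6, so there are 42 full weeks plus 6 extra days.
Each full week contributes 3 days from the set (Fri, Sat, Sun): 42 × 3 = 126.
The 6 extra days are Thu, Fri, Sat, Sun, Mon, Tue — 3 of them qualify.
Total: 126 + 3 = 129.

129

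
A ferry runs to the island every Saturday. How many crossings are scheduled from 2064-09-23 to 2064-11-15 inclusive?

8

2064-09-23 is a Tuesday.
The range spans 54 days (inclusive of both endpoints).
54 = 7 × 7 + 5, so there are 7 full weeks plus 5 extra days.
Each full week contributes one Saturday: 7 so far.
The 5 extra days are Tue, Wed, Thu, Fri, Sat — 1 of them qualifies.
Total: 7 + 1 = 8.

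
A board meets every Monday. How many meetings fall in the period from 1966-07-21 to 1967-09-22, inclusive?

61

1966-07-21 is a Thursday.
From 1966-07-21 to 1967-09-22 is 429 days inclusive.
429 = 7 × 61 + 2, so there are 61 full weeks plus 2 extra days.
Each full week contributes one Monday: 61 so far.
The 2 extra days are Thursday, Friday — none qualify.
Total: 61 + 0 = 61.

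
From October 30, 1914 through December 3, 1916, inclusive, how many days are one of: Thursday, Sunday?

219

October 30, 1914 is a Friday.
That's 766 days from start to end, counting both.
766 = 7 × 109 + 3, so there are 109 full weeks plus 3 extra days.
Each full week contributes 2 days from the set (Thu, Sun): 109 × 2 = 218.
The 3 extra days are Fri, Sat, Sun — 1 of them qualifies.
Total: 218 + 1 = 219.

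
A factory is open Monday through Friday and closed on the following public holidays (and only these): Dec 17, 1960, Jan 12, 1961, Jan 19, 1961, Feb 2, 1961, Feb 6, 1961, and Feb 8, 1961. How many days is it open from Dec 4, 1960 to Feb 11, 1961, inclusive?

45

Dec 4, 1960 is a Sunday.
The range spans 70 days (inclusive of both endpoints).
70 = 7 × 10, so the span is exactly 10 full weeks.
Each full week contributes 5 weekdays (Mon–Fri): 10 × 5 = 50.
Holidays: Dec 17, 1960 (Sat); Jan 12, 1961 (Thu); Jan 19, 1961 (Thu); Feb 2, 1961 (Thu); Feb 6, 1961 (Mon); Feb 8, 1961 (Wed).
5 of the 6 holidays fall on weekdays; the rest are weekends and were already excluded.
Business days: 50 − 5 = 45.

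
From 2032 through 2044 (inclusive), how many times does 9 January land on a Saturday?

2

Day of week of January 9 in each year:
2032: Fri, 2033: Sun, 2034: Mon, 2035: Tue, 2036: Wed, 2037: Fri, 2038: Sat ✓, 2039: Sun, 2040: Mon, 2041: Wed, 2042: Thu, 2043: Fri, 2044: Sat ✓
Saturdays: 2038, 2044.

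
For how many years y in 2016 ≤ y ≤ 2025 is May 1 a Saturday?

1

Day of week of May 1 in each year:
2016: Sun, 2017: Mon, 2018: Tue, 2019: Wed, 2020: Fri, 2021: Sat ✓, 2022: Sun, 2023: Mon, 2024: Wed, 2025: Thu
Saturdays: 2021.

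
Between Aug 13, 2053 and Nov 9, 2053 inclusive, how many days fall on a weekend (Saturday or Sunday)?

Aug 13, 2053 is a Wednesday.
The range spans 89 days (inclusive of both endpoints).
89 = 7 × 12 + 5, so there are 12 full weeks plus 5 extra days.
Each full week contributes 2 weekend days (Sat, Sun): 12 × 2 = 24.
The 5 extra days are Wednesday, Thursday, Friday, Saturday, Sunday — 2 of them qualify.
Total: 24 + 2 = 26.

26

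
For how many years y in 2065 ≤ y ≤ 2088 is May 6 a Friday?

3

Day of week of May 6 in each year:
2065: Wed, 2066: Thu, 2067: Fri ✓, 2068: Sun, 2069: Mon, 2070: Tue, 2071: Wed, 2072: Fri ✓, 2073: Sat, 2074: Sun, 2075: Mon, 2076: Wed, 2077: Thu, 2078: Fri ✓, 2079: Sat, 2080: Mon, 2081: Tue, 2082: Wed, 2083: Thu, 2084: Sat, 2085: Sun, 2086: Mon, 2087: Tue, 2088: Thu
Fridays: 2067, 2072, 2078.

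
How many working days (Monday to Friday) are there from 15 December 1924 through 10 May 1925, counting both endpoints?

15 December 1924 is a Monday.
From 15 December 1924 to 10 May 1925 is 147 days inclusive.
147 = 7 × 21, so the span is exactly 21 full weeks.
Each full week contributes 5 weekdays (Mon–Fri): 21 × 5 = 105.
Total: 105.

105 weekdays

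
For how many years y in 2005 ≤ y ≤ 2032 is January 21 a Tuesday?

Day of week of January 21 in each year:
2005: Fri, 2006: Sat, 2007: Sun, 2008: Mon, 2009: Wed, 2010: Thu, 2011: Fri, 2012: Sat, 2013: Mon, 2014: Tue ✓, 2015: Wed, 2016: Thu, 2017: Sat, 2018: Sun, 2019: Mon, 2020: Tue ✓, 2021: Thu, 2022: Fri, 2023: Sat, 2024: Sun, 2025: Tue ✓, 2026: Wed, 2027: Thu, 2028: Fri, 2029: Sun, 2030: Mon, 2031: Tue ✓, 2032: Wed
Tuesdays: 2014, 2020, 2025, 2031.

4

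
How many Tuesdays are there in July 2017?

July 1, 2017 is a Saturday.
The range spans 31 days (inclusive of both endpoints).
31 = 7 × 4 + 3, so there are 4 full weeks plus 3 extra days.
Each full week contributes one Tuesday: 4 so far.
The 3 extra days are Saturday, Sunday, Monday — none qualify.
Total: 4 + 0 = 4.

4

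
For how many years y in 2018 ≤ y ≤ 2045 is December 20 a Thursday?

Day of week of December 20 in each year:
2018: Thu ✓, 2019: Fri, 2020: Sun, 2021: Mon, 2022: Tue, 2023: Wed, 2024: Fri, 2025: Sat, 2026: Sun, 2027: Mon, 2028: Wed, 2029: Thu ✓, 2030: Fri, 2031: Sat, 2032: Mon, 2033: Tue, 2034: Wed, 2035: Thu ✓, 2036: Sat, 2037: Sun, 2038: Mon, 2039: Tue, 2040: Thu ✓, 2041: Fri, 2042: Sat, 2043: Sun, 2044: Tue, 2045: Wed
Thursdays: 2018, 2029, 2035, 2040.

4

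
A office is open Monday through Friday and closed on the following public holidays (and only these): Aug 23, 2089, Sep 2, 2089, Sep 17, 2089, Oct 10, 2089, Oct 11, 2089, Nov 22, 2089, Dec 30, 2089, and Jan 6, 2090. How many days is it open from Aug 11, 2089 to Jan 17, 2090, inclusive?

Aug 11, 2089 is a Thursday.
That's 160 days from start to end, counting both.
160 = 7 × 22 + 6, so there are 22 full weeks plus 6 extra days.
Each full week contributes 5 weekdays (Mon–Fri): 22 × 5 = 110.
The 6 extra days are Thursday, Friday, Saturday, Sunday, Monday, Tuesday — 4 of them qualify.
Total: 110 + 4 = 114.
Holidays: Aug 23, 2089 (Tue); Sep 2, 2089 (Fri); Sep 17, 2089 (Sat); Oct 10, 2089 (Mon); Oct 11, 2089 (Tue); Nov 22, 2089 (Tue); Dec 30, 2089 (Fri); Jan 6, 2090 (Fri).
7 of the 8 holidays fall on weekdays; the rest are weekends and were already excluded.
Business days: 114 − 7 = 107.

107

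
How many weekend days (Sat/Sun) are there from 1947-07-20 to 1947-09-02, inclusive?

13

1947-07-20 is a Sunday.
That's 45 days from start to end, counting both.
45 = 7 × 6 + 3, so there are 6 full weeks plus 3 extra days.
Each full week contributes 2 weekend days (Sat, Sun): 6 × 2 = 12.
The 3 extra days are Sunday, Monday, Tuesday — 1 of them qualifies.
Total: 12 + 1 = 13.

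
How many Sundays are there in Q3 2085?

14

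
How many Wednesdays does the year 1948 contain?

52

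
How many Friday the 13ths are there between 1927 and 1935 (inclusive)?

17

Friday-the-13ths by year:
1927: May
1928: Jan, Apr, Jul
1929: Sep, Dec
1930: Jun
1931: Feb, Mar, Nov
1932: May
1933: Jan, Oct
1934: Apr, Jul
1935: Sep, Dec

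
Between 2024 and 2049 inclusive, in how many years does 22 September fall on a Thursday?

3

Day of week of September 22 in each year:
2024: Sun, 2025: Mon, 2026: Tue, 2027: Wed, 2028: Fri, 2029: Sat, 2030: Sun, 2031: Mon, 2032: Wed, 2033: Thu ✓, 2034: Fri, 2035: Sat, 2036: Mon, 2037: Tue, 2038: Wed, 2039: Thu ✓, 2040: Sat, 2041: Sun, 2042: Mon, 2043: Tue, 2044: Thu ✓, 2045: Fri, 2046: Sat, 2047: Sun, 2048: Tue, 2049: Wed
Thursdays: 2033, 2039, 2044.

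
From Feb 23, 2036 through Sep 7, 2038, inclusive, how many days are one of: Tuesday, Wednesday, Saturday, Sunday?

531

Feb 23, 2036 is a Saturday.
From Feb 23, 2036 to Sep 7, 2038 is 928 days inclusive.
928 = 7 × 132 + 4, so there are 132 full weeks plus 4 extra days.
Each full week contributes 4 days from the set (Tue, Wed, Sat, Sun): 132 × 4 = 528.
The 4 extra days are Saturday, Sunday, Monday, Tuesday — 3 of them qualify.
Total: 528 + 3 = 531.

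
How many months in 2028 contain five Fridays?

A month has five Fridays exactly when Friday falls within its first (length − 28) days.
Jan: 31 days, starts Sat → 5 of Sat, Sun, Mon
Feb: 29 days, starts Tue → 5 of Tue
Mar: 31 days, starts Wed → 5 of Wed, Thu, Fri ✓
Apr: 30 days, starts Sat → 5 of Sat, Sun
May: 31 days, starts Mon → 5 of Mon, Tue, Wed
Jun: 30 days, starts Thu → 5 of Thu, Fri ✓
Jul: 31 days, starts Sat → 5 of Sat, Sun, Mon
Aug: 31 days, starts Tue → 5 of Tue, Wed, Thu
Sep: 30 days, starts Fri → 5 of Fri, Sat ✓
Oct: 31 days, starts Sun → 5 of Sun, Mon, Tue
Nov: 30 days, starts Wed → 5 of Wed, Thu
Dec: 31 days, starts Fri → 5 of Fri, Sat, Sun ✓
Months with five Fridays: Mar, Jun, Sep, Dec.

4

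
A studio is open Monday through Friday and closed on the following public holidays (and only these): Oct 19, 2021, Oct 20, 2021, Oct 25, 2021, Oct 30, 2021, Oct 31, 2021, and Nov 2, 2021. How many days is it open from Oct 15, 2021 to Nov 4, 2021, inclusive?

11 business days

Oct 15, 2021 is a Friday.
From Oct 15, 2021 to Nov 4, 2021 is 21 days inclusive.
21 = 7 × 3, so the span is exactly 3 full weeks.
Each full week contributes 5 weekdays (Mon–Fri): 3 × 5 = 15.
Total: 15.
Holidays: Oct 19, 2021 (Tue); Oct 20, 2021 (Wed); Oct 25, 2021 (Mon); Oct 30, 2021 (Sat); Oct 31, 2021 (Sun); Nov 2, 2021 (Tue).
4 of the 6 holidays fall on weekdays; the rest are weekends and were already excluded.
Business days: 15 − 4 = 11.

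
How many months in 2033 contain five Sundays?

4

A month has five Sundays exactly when Sunday falls within its first (length − 28) days.
Jan: 31 days, starts Sat → 5 of Sat, Sun, Mon ✓
Feb: 28 days, starts Tue → 5 of (none)
Mar: 31 days, starts Tue → 5 of Tue, Wed, Thu
Apr: 30 days, starts Fri → 5 of Fri, Sat
May: 31 days, starts Sun → 5 of Sun, Mon, Tue ✓
Jun: 30 days, starts Wed → 5 of Wed, Thu
Jul: 31 days, starts Fri → 5 of Fri, Sat, Sun ✓
Aug: 31 days, starts Mon → 5 of Mon, Tue, Wed
Sep: 30 days, starts Thu → 5 of Thu, Fri
Oct: 31 days, starts Sat → 5 of Sat, Sun, Mon ✓
Nov: 30 days, starts Tue → 5 of Tue, Wed
Dec: 31 days, starts Thu → 5 of Thu, Fri, Sat
Months with five Sundays: Jan, May, Jul, Oct.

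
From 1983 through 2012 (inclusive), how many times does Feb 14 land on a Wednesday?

Day of week of February 14 in each year:
1983: Mon, 1984: Tue, 1985: Thu, 1986: Fri, 1987: Sat, 1988: Sun, 1989: Tue, 1990: Wed ✓, 1991: Thu, 1992: Fri, 1993: Sun, 1994: Mon, 1995: Tue, 1996: Wed ✓, 1997: Fri, 1998: Sat, 1999: Sun, 2000: Mon, 2001: Wed ✓, 2002: Thu, 2003: Fri, 2004: Sat, 2005: Mon, 2006: Tue, 2007: Wed ✓, 2008: Thu, 2009: Sat, 2010: Sun, 2011: Mon, 2012: Tue
Wednesdays: 1990, 1996, 2001, 2007.

4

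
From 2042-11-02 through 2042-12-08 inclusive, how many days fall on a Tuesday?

5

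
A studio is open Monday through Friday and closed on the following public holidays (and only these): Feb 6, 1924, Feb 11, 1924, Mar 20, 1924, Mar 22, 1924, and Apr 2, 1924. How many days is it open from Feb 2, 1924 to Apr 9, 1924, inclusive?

Feb 2, 1924 is a Saturday.
That's 68 days from start to end, counting both.
68 = 7 × 9 + 5, so there are 9 full weeks plus 5 extra days.
Each full week contributes 5 weekdays (Mon–Fri): 9 × 5 = 45.
The 5 extra days are Saturday, Sunday, Monday, Tuesday, Wednesday — 3 of them qualify.
Total: 45 + 3 = 48.
Holidays: Feb 6, 1924 (Wed); Feb 11, 1924 (Mon); Mar 20, 1924 (Thu); Mar 22, 1924 (Sat); Apr 2, 1924 (Wed).
4 of the 5 holidays fall on weekdays; the rest are weekends and were already excluded.
Business days: 48 − 4 = 44.

44 working days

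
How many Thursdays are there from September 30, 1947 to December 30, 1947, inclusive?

September 30, 1947 is a Tuesday.
From September 30, 1947 to December 30, 1947 is 92 days inclusive.
92 = 7 × 13 + 1, so there are 13 full weeks plus 1 extra day.
Each full week contributes one Thursday: 13 so far.
The 1 extra day is Tuesday — none qualify.
Total: 13 + 0 = 13.

13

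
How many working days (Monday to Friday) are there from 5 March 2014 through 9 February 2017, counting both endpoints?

767 weekdays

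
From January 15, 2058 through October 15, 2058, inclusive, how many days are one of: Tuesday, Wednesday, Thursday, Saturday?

157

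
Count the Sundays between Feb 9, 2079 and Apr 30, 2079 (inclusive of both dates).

Feb 9, 2079 is a Thursday.
The range spans 81 days (inclusive of both endpoints).
81 = 7 × 11 + 4, so there are 11 full weeks plus 4 extra days.
Each full week contributes one Sunday: 11 so far.
The 4 extra days are Thu, Fri, Sat, Sun — 1 of them qualifies.
Total: 11 + 1 = 12.

12 Sundays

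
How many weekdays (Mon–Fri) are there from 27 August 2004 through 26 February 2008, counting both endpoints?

27 August 2004 is a Friday.
That's 1279 days from start to end, counting both.
1279 = 7 × 182 + 5, so there are 182 full weeks plus 5 extra days.
Each full week contributes 5 weekdays (Mon–Fri): 182 × 5 = 910.
The 5 extra days are Friday, Saturday, Sunday, Monday, Tuesday — 3 of them qualify.
Total: 910 + 3 = 913.

913 weekdays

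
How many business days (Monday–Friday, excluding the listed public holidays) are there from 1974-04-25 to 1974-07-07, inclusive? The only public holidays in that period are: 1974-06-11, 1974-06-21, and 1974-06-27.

1974-04-25 is a Thursday.
From 1974-04-25 to 1974-07-07 is 74 days inclusive.
74 = 7 × 10 + 4, so there are 10 full weeks plus 4 extra days.
Each full week contributes 5 weekdays (Mon–Fri): 10 × 5 = 50.
The 4 extra days are Thu, Fri, Sat, Sun — 2 of them qualify.
Total: 50 + 2 = 52.
Holidays: 1974-06-11 (Tue); 1974-06-21 (Fri); 1974-06-27 (Thu).
All 3 holidays fall on weekdays, so subtract 3.
Business days: 52 − 3 = 49.

49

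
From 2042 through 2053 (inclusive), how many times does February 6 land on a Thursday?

3

Day of week of February 6 in each year:
2042: Thu ✓, 2043: Fri, 2044: Sat, 2045: Mon, 2046: Tue, 2047: Wed, 2048: Thu ✓, 2049: Sat, 2050: Sun, 2051: Mon, 2052: Tue, 2053: Thu ✓
Thursdays: 2042, 2048, 2053.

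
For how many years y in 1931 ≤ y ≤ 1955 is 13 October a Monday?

Day of week of October 13 in each year:
1931: Tue, 1932: Thu, 1933: Fri, 1934: Sat, 1935: Sun, 1936: Tue, 1937: Wed, 1938: Thu, 1939: Fri, 1940: Sun, 1941: Mon ✓, 1942: Tue, 1943: Wed, 1944: Fri, 1945: Sat, 1946: Sun, 1947: Mon ✓, 1948: Wed, 1949: Thu, 1950: Fri, 1951: Sat, 1952: Mon ✓, 1953: Tue, 1954: Wed, 1955: Thu
Mondays: 1941, 1947, 1952.

3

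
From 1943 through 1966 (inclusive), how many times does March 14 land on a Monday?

4

Day of week of March 14 in each year:
1943: Sun, 1944: Tue, 1945: Wed, 1946: Thu, 1947: Fri, 1948: Sun, 1949: Mon ✓, 1950: Tue, 1951: Wed, 1952: Fri, 1953: Sat, 1954: Sun, 1955: Mon ✓, 1956: Wed, 1957: Thu, 1958: Fri, 1959: Sat, 1960: Mon ✓, 1961: Tue, 1962: Wed, 1963: Thu, 1964: Sat, 1965: Sun, 1966: Mon ✓
Mondays: 1949, 1955, 1960, 1966.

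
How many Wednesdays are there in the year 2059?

2059-01-01 is a Wednesday.
From 2059-01-01 to 2059-12-31 is 365 days inclusive.
365 = 7 × 52 + 1, so there are 52 full weeks plus 1 extra day.
Each full week contributes one Wednesday: 52 so far.
The 1 extra day is Wednesday — 1 of them qualifies.
Total: 52 + 1 = 53.

53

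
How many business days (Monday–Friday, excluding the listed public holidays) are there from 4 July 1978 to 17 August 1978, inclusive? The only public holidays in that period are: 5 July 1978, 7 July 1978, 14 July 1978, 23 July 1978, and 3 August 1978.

4 July 1978 is a Tuesday.
From 4 July 1978 to 17 August 1978 is 45 days inclusive.
45 = 7 × 6 + 3, so there are 6 full weeks plus 3 extra days.
Each full week contributes 5 weekdays (Mon–Fri): 6 × 5 = 30.
The 3 extra days are Tuesday, Wednesday, Thursday — 3 of them qualify.
Total: 30 + 3 = 33.
Holidays: 5 July 1978 (Wed); 7 July 1978 (Fri); 14 July 1978 (Fri); 23 July 1978 (Sun); 3 August 1978 (Thu).
4 of the 5 holidays fall on weekdays; the rest are weekends and were already excluded.
Business days: 33 − 4 = 29.

29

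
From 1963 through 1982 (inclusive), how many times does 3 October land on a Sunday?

4

Day of week of October 3 in each year:
1963: Thu, 1964: Sat, 1965: Sun ✓, 1966: Mon, 1967: Tue, 1968: Thu, 1969: Fri, 1970: Sat, 1971: Sun ✓, 1972: Tue, 1973: Wed, 1974: Thu, 1975: Fri, 1976: Sun ✓, 1977: Mon, 1978: Tue, 1979: Wed, 1980: Fri, 1981: Sat, 1982: Sun ✓
Sundays: 1965, 1971, 1976, 1982.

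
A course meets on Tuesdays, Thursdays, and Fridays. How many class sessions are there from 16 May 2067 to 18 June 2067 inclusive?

16 May 2067 is a Monday.
The range spans 34 days (inclusive of both endpoints).
34 = 7 × 4 + 6, so there are 4 full weeks plus 6 extra days.
Each full week contributes 3 days from the set (Tue, Thu, Fri): 4 × 3 = 12.
The 6 extra days are Monday, Tuesday, Wednesday, Thursday, Friday, Saturday — 3 of them qualify.
Total: 12 + 3 = 15.

15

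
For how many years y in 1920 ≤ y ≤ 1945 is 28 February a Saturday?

4

Day of week of February 28 in each year:
1920: Sat ✓, 1921: Mon, 1922: Tue, 1923: Wed, 1924: Thu, 1925: Sat ✓, 1926: Sun, 1927: Mon, 1928: Tue, 1929: Thu, 1930: Fri, 1931: Sat ✓, 1932: Sun, 1933: Tue, 1934: Wed, 1935: Thu, 1936: Fri, 1937: Sun, 1938: Mon, 1939: Tue, 1940: Wed, 1941: Fri, 1942: Sat ✓, 1943: Sun, 1944: Mon, 1945: Wed
Saturdays: 1920, 1925, 1931, 1942.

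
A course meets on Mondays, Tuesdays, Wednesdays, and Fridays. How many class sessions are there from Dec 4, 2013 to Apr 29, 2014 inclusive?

84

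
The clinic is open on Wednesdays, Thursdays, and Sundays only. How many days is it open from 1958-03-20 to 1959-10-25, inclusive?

1958-03-20 is a Thursday.
That's 585 days from start to end, counting both.
585 = 7 × 83 + 4, so there are 83 full weeks plus 4 extra days.
Each full week contributes 3 days from the set (Wed, Thu, Sun): 83 × 3 = 249.
The 4 extra days are Thursday, Friday, Saturday, Sunday — 2 of them qualify.
Total: 249 + 2 = 251.

251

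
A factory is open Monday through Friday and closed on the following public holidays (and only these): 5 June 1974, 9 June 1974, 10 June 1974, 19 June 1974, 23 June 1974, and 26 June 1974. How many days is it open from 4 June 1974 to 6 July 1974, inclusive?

4 June 1974 is a Tuesday.
The range spans 33 days (inclusive of both endpoints).
33 = 7 × 4 + 5, so there are 4 full weeks plus 5 extra days.
Each full week contributes 5 weekdays (Mon–Fri): 4 × 5 = 20.
The 5 extra days are Tue, Wed, Thu, Fri, Sat — 4 of them qualify.
Total: 20 + 4 = 24.
Holidays: 5 June 1974 (Wed); 9 June 1974 (Sun); 10 June 1974 (Mon); 19 June 1974 (Wed); 23 June 1974 (Sun); 26 June 1974 (Wed).
4 of the 6 holidays fall on weekdays; the rest are weekends and were already excluded.
Business days: 24 − 4 = 20.

20 business days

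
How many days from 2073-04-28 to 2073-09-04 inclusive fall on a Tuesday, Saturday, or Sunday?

56

2073-04-28 is a Friday.
From 2073-04-28 to 2073-09-04 is 130 days inclusive.
130 = 7 × 18 + 4, so there are 18 full weeks plus 4 extra days.
Each full week contributes 3 days from the set (Tue, Sat, Sun): 18 × 3 = 54.
The 4 extra days are Friday, Saturday, Sunday, Monday — 2 of them qualify.
Total: 54 + 2 = 56.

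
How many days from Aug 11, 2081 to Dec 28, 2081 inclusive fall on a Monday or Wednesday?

Aug 11, 2081 is a Monday.
From Aug 11, 2081 to Dec 28, 2081 is 140 days inclusive.
140 = 7 × 20, so the span is exactly 20 full weeks.
Each full week contributes 2 days from the set (Mon, Wed): 20 × 2 = 40.

40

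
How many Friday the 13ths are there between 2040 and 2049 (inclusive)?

Friday-the-13ths by year:
2040: Jan, Apr, Jul
2041: Sep, Dec
2042: Jun
2043: Feb, Mar, Nov
2044: May
2045: Jan, Oct
2046: Apr, Jul
2047: Sep, Dec
2048: Mar, Nov
2049: Aug

19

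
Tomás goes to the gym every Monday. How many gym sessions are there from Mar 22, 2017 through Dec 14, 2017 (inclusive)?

38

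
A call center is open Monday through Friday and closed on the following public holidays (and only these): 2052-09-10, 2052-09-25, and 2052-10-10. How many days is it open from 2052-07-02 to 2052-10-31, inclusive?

85 working days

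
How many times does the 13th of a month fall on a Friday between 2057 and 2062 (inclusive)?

Friday-the-13ths by year:
2057: Apr, Jul
2058: Sep, Dec
2059: Jun
2060: Feb, Aug
2061: May
2062: Jan, Oct

10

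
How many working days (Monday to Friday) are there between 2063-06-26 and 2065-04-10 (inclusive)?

2063-06-26 is a Tuesday.
That's 655 days from start to end, counting both.
655 = 7 × 93 + 4, so there are 93 full weeks plus 4 extra days.
Each full week contributes 5 weekdays (Mon–Fri): 93 × 5 = 465.
The 4 extra days are Tuesday, Wednesday, Thursday, Friday — 4 of them qualify.
Total: 465 + 4 = 469.

469 weekdays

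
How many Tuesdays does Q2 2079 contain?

Apr 1, 2079 is a Saturday.
From Apr 1, 2079 to Jun 30, 2079 is 91 days inclusive.
91 = 7 × 13, so the span is exactly 13 full weeks.
Each full week contributes one Tuesday: 13 so far.

13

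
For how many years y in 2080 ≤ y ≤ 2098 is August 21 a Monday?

Day of week of August 21 in each year:
2080: Wed, 2081: Thu, 2082: Fri, 2083: Sat, 2084: Mon ✓, 2085: Tue, 2086: Wed, 2087: Thu, 2088: Sat, 2089: Sun, 2090: Mon ✓, 2091: Tue, 2092: Thu, 2093: Fri, 2094: Sat, 2095: Sun, 2096: Tue, 2097: Wed, 2098: Thu
Mondays: 2084, 2090.

2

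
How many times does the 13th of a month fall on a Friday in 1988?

The 13th falls on a Friday when the month's 13th has weekday Fri.
Jan 13 is Wed; Feb 13 is Sat; Mar 13 is Sun; Apr 13 is Wed; May 13 is Fri ✓; Jun 13 is Mon; Jul 13 is Wed; Aug 13 is Sat; Sep 13 is Tue; Oct 13 is Thu; Nov 13 is Sun; Dec 13 is Tue.
Friday the 13ths: May.

1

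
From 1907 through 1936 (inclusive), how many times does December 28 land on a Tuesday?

Day of week of December 28 in each year:
1907: Sat, 1908: Mon, 1909: Tue ✓, 1910: Wed, 1911: Thu, 1912: Sat, 1913: Sun, 1914: Mon, 1915: Tue ✓, 1916: Thu, 1917: Fri, 1918: Sat, 1919: Sun, 1920: Tue ✓, 1921: Wed, 1922: Thu, 1923: Fri, 1924: Sun, 1925: Mon, 1926: Tue ✓, 1927: Wed, 1928: Fri, 1929: Sat, 1930: Sun, 1931: Mon, 1932: Wed, 1933: Thu, 1934: Fri, 1935: Sat, 1936: Mon
Tuesdays: 1909, 1915, 1920, 1926.

4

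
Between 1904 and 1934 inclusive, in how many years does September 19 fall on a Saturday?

Day of week of September 19 in each year:
1904: Mon, 1905: Tue, 1906: Wed, 1907: Thu, 1908: Sat ✓, 1909: Sun, 1910: Mon, 1911: Tue, 1912: Thu, 1913: Fri, 1914: Sat ✓, 1915: Sun, 1916: Tue, 1917: Wed, 1918: Thu, 1919: Fri, 1920: Sun, 1921: Mon, 1922: Tue, 1923: Wed, 1924: Fri, 1925: Sat ✓, 1926: Sun, 1927: Mon, 1928: Wed, 1929: Thu, 1930: Fri, 1931: Sat ✓, 1932: Mon, 1933: Tue, 1934: Wed
Saturdays: 1908, 1914, 1925, 1931.

4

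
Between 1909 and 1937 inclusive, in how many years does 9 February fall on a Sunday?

4

Day of week of February 9 in each year:
1909: Tue, 1910: Wed, 1911: Thu, 1912: Fri, 1913: Sun ✓, 1914: Mon, 1915: Tue, 1916: Wed, 1917: Fri, 1918: Sat, 1919: Sun ✓, 1920: Mon, 1921: Wed, 1922: Thu, 1923: Fri, 1924: Sat, 1925: Mon, 1926: Tue, 1927: Wed, 1928: Thu, 1929: Sat, 1930: Sun ✓, 1931: Mon, 1932: Tue, 1933: Thu, 1934: Fri, 1935: Sat, 1936: Sun ✓, 1937: Tue
Sundays: 1913, 1919, 1930, 1936.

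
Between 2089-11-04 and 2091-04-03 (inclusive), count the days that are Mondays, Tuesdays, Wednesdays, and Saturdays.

295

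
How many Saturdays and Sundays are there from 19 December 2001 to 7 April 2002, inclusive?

19 December 2001 is a Wednesday.
That's 110 days from start to end, counting both.
110 = 7 × 15 + 5, so there are 15 full weeks plus 5 extra days.
Each full week contributes 2 weekend days (Sat, Sun): 15 × 2 = 30.
The 5 extra days are Wednesday, Thursday, Friday, Saturday, Sunday — 2 of them qualify.
Total: 30 + 2 = 32.

32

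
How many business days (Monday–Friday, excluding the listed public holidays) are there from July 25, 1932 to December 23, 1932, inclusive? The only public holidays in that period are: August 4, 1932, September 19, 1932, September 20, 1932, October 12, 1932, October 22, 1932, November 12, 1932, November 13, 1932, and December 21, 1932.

105 business days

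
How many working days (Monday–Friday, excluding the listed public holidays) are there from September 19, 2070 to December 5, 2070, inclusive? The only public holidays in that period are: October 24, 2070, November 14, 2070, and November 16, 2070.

54

September 19, 2070 is a Friday.
That's 78 days from start to end, counting both.
78 = 7 × 11 + 1, so there are 11 full weeks plus 1 extra day.
Each full week contributes 5 weekdays (Mon–Fri): 11 × 5 = 55.
The 1 extra day is Fri — 1 of them qualifies.
Total: 55 + 1 = 56.
Holidays: October 24, 2070 (Fri); November 14, 2070 (Fri); November 16, 2070 (Sun).
2 of the 3 holidays fall on weekdays; the rest are weekends and were already excluded.
Business days: 56 − 2 = 54.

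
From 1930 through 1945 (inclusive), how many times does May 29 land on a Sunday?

Day of week of May 29 in each year:
1930: Thu, 1931: Fri, 1932: Sun ✓, 1933: Mon, 1934: Tue, 1935: Wed, 1936: Fri, 1937: Sat, 1938: Sun ✓, 1939: Mon, 1940: Wed, 1941: Thu, 1942: Fri, 1943: Sat, 1944: Mon, 1945: Tue
Sundays: 1932, 1938.

2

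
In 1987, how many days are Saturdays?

52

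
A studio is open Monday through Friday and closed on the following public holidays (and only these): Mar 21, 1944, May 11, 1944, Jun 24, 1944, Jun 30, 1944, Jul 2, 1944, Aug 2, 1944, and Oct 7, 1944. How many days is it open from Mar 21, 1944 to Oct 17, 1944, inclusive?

147

Mar 21, 1944 is a Tuesday.
From Mar 21, 1944 to Oct 17, 1944 is 211 days inclusive.
211 = 7 × 30 + 1, so there are 30 full weeks plus 1 extra day.
Each full week contributes 5 weekdays (Mon–Fri): 30 × 5 = 150.
The 1 extra day is Tue — 1 of them qualifies.
Total: 150 + 1 = 151.
Holidays: Mar 21, 1944 (Tue); May 11, 1944 (Thu); Jun 24, 1944 (Sat); Jun 30, 1944 (Fri); Jul 2, 1944 (Sun); Aug 2, 1944 (Wed); Oct 7, 1944 (Sat).
4 of the 7 holidays fall on weekdays; the rest are weekends and were already excluded.
Business days: 151 − 4 = 147.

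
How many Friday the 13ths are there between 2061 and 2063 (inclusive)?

5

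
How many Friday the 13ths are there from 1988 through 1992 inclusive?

9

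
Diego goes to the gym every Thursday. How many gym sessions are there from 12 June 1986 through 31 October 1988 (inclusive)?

12 June 1986 is a Thursday.
The range spans 873 days (inclusive of both endpoints).
873 = 7 × 124 + 5, so there are 124 full weeks plus 5 extra days.
Each full week contributes one Thursday: 124 so far.
The 5 extra days are Thursday, Friday, Saturday, Sunday, Monday — 1 of them qualifies.
Total: 124 + 1 = 125.

125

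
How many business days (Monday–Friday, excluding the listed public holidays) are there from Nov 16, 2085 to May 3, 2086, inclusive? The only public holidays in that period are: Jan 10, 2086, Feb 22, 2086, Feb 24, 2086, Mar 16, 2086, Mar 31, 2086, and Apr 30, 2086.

118

Nov 16, 2085 is a Friday.
From Nov 16, 2085 to May 3, 2086 is 169 days inclusive.
169 = 7 × 24 + 1, so there are 24 full weeks plus 1 extra day.
Each full week contributes 5 weekdays (Mon–Fri): 24 × 5 = 120.
The 1 extra day is Fri — 1 of them qualifies.
Total: 120 + 1 = 121.
Holidays: Jan 10, 2086 (Thu); Feb 22, 2086 (Fri); Feb 24, 2086 (Sun); Mar 16, 2086 (Sat); Mar 31, 2086 (Sun); Apr 30, 2086 (Tue).
3 of the 6 holidays fall on weekdays; the rest are weekends and were already excluded.
Business days: 121 − 3 = 118.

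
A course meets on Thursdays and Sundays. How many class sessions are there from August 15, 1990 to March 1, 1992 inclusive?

August 15, 1990 is a Wednesday.
That's 565 days from start to end, counting both.
565 = 7 × 80 + 5, so there are 80 full weeks plus 5 extra days.
Each full week contributes 2 days from the set (Thu, Sun): 80 × 2 = 160.
The 5 extra days are Wednesday, Thursday, Friday, Saturday, Sunday — 2 of them qualify.
Total: 160 + 2 = 162.

162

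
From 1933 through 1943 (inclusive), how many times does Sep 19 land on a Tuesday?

Day of week of September 19 in each year:
1933: Tue ✓, 1934: Wed, 1935: Thu, 1936: Sat, 1937: Sun, 1938: Mon, 1939: Tue ✓, 1940: Thu, 1941: Fri, 1942: Sat, 1943: Sun
Tuesdays: 1933, 1939.

2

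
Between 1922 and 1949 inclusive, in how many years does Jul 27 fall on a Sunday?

Day of week of July 27 in each year:
1922: Thu, 1923: Fri, 1924: Sun ✓, 1925: Mon, 1926: Tue, 1927: Wed, 1928: Fri, 1929: Sat, 1930: Sun ✓, 1931: Mon, 1932: Wed, 1933: Thu, 1934: Fri, 1935: Sat, 1936: Mon, 1937: Tue, 1938: Wed, 1939: Thu, 1940: Sat, 1941: Sun ✓, 1942: Mon, 1943: Tue, 1944: Thu, 1945: Fri, 1946: Sat, 1947: Sun ✓, 1948: Tue, 1949: Wed
Sundays: 1924, 1930, 1941, 1947.

4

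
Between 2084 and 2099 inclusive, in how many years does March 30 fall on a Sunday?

Day of week of March 30 in each year:
2084: Thu, 2085: Fri, 2086: Sat, 2087: Sun ✓, 2088: Tue, 2089: Wed, 2090: Thu, 2091: Fri, 2092: Sun ✓, 2093: Mon, 2094: Tue, 2095: Wed, 2096: Fri, 2097: Sat, 2098: Sun ✓, 2099: Mon
Sundays: 2087, 2092, 2098.

3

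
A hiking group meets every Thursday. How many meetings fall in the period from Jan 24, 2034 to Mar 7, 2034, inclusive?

Jan 24, 2034 is a Tuesday.
The range spans 43 days (inclusive of both endpoints).
43 = 7 × 6 + 1, so there are 6 full weeks plus 1 extra day.
Each full week contributes one Thursday: 6 so far.
The 1 extra day is Tue — none qualify.
Total: 6 + 0 = 6.

6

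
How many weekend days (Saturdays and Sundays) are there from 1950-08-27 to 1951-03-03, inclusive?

54

1950-08-27 is a Sunday.
From 1950-08-27 to 1951-03-03 is 189 days inclusive.
189 = 7 × 27, so the span is exactly 27 full weeks.
Each full week contributes 2 weekend days (Sat, Sun): 27 × 2 = 54.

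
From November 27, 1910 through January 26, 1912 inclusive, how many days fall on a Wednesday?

61

November 27, 1910 is a Sunday.
From November 27, 1910 to January 26, 1912 is 426 days inclusive.
426 = 7 × 60 + 6, so there are 60 full weeks plus 6 extra days.
Each full week contributes one Wednesday: 60 so far.
The 6 extra days are Sun, Mon, Tue, Wed, Thu, Fri — 1 of them qualifies.
Total: 60 + 1 = 61.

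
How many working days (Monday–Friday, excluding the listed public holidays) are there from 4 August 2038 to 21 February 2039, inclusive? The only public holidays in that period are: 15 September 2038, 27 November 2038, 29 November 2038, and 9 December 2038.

141 working days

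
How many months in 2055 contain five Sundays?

A month has five Sundays exactly when Sunday falls within its first (length − 28) days.
Jan: 31 days, starts Fri → 5 of Fri, Sat, Sun ✓
Feb: 28 days, starts Mon → 5 of (none)
Mar: 31 days, starts Mon → 5 of Mon, Tue, Wed
Apr: 30 days, starts Thu → 5 of Thu, Fri
May: 31 days, starts Sat → 5 of Sat, Sun, Mon ✓
Jun: 30 days, starts Tue → 5 of Tue, Wed
Jul: 31 days, starts Thu → 5 of Thu, Fri, Sat
Aug: 31 days, starts Sun → 5 of Sun, Mon, Tue ✓
Sep: 30 days, starts Wed → 5 of Wed, Thu
Oct: 31 days, starts Fri → 5 of Fri, Sat, Sun ✓
Nov: 30 days, starts Mon → 5 of Mon, Tue
Dec: 31 days, starts Wed → 5 of Wed, Thu, Fri
Months with five Sundays: Jan, May, Aug, Oct.

4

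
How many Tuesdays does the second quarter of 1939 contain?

Apr 1, 1939 is a Saturday.
That's 91 days from start to end, counting both.
91 = 7 × 13, so the span is exactly 13 full weeks.
Each full week contributes one Tuesday: 13 so far.
Total: 13.

13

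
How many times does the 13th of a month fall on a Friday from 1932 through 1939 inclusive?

Friday-the-13ths by year:
1932: May
1933: Jan, Oct
1934: Apr, Jul
1935: Sep, Dec
1936: Mar, Nov
1937: Aug
1938: May
1939: Jan, Oct

13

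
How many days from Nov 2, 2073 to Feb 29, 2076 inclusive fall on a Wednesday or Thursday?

Nov 2, 2073 is a Thursday.
From Nov 2, 2073 to Feb 29, 2076 is 850 days inclusive.
850 = 7 × 121 + 3, so there are 121 full weeks plus 3 extra days.
Each full week contributes 2 days from the set (Wed, Thu): 121 × 2 = 242.
The 3 extra days are Thursday, Friday, Saturday — 1 of them qualifies.
Total: 242 + 1 = 243.

243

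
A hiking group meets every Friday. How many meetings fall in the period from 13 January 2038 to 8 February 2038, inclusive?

13 January 2038 is a Wednesday.
That's 27 days from start to end, counting both.
27 = 7 × 3 + 6, so there are 3 full weeks plus 6 extra days.
Each full week contributes one Friday: 3 so far.
The 6 extra days are Wednesday, Thursday, Friday, Saturday, Sunday, Monday — 1 of them qualifies.
Total: 3 + 1 = 4.

4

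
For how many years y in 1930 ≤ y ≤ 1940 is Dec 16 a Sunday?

1

Day of week of December 16 in each year:
1930: Tue, 1931: Wed, 1932: Fri, 1933: Sat, 1934: Sun ✓, 1935: Mon, 1936: Wed, 1937: Thu, 1938: Fri, 1939: Sat, 1940: Mon
Sundays: 1934.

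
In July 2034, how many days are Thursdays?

4

2034-07-01 is a Saturday.
That's 31 days from start to end, counting both.
31 = 7 × 4 + 3, so there are 4 full weeks plus 3 extra days.
Each full week contributes one Thursday: 4 so far.
The 3 extra days are Sat, Sun, Mon — none qualify.
Total: 4 + 0 = 4.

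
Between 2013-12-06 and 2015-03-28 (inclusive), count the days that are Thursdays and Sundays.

136

2013-12-06 is a Friday.
From 2013-12-06 to 2015-03-28 is 478 days inclusive.
478 = 7 × 68 + 2, so there are 68 full weeks plus 2 extra days.
Each full week contributes 2 days from the set (Thu, Sun): 68 × 2 = 136.
The 2 extra days are Friday, Saturday — none qualify.
Total: 136 + 0 = 136.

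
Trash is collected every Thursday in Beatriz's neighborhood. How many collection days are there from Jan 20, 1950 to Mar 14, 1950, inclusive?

7 Thursdays

Jan 20, 1950 is a Friday.
From Jan 20, 1950 to Mar 14, 1950 is 54 days inclusive.
54 = 7 × 7 + 5, so there are 7 full weeks plus 5 extra days.
Each full week contributes one Thursday: 7 so far.
The 5 extra days are Friday, Saturday, Sunday, Monday, Tuesday — none qualify.
Total: 7 + 0 = 7.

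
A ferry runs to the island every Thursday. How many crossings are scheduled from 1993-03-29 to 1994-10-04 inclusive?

79

1993-03-29 is a Monday.
From 1993-03-29 to 1994-10-04 is 555 days inclusive.
555 = 7 × 79 + 2, so there are 79 full weeks plus 2 extra days.
Each full week contributes one Thursday: 79 so far.
The 2 extra days are Mon, Tue — none qualify.
Total: 79 + 0 = 79.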